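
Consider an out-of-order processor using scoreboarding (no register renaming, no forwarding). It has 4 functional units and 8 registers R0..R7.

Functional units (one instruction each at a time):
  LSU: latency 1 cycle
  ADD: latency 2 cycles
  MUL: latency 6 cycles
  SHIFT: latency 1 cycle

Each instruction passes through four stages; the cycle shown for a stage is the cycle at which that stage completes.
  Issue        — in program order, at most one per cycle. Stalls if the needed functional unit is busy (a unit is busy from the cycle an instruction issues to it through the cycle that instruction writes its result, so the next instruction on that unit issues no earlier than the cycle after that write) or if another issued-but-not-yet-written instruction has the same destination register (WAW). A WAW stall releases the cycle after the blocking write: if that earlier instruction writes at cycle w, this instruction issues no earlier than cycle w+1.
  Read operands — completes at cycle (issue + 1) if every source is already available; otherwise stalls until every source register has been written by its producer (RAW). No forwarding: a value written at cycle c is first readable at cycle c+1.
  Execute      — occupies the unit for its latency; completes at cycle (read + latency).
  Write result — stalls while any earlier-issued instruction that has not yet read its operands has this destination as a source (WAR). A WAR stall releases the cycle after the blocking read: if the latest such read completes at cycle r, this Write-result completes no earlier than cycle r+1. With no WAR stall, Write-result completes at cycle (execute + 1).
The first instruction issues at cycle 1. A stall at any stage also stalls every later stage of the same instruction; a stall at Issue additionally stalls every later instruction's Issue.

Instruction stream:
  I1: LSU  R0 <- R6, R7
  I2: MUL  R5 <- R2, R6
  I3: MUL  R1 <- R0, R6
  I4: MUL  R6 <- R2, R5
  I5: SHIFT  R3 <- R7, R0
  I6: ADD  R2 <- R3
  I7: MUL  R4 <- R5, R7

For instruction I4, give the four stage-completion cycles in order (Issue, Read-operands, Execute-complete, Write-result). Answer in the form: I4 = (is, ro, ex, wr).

I1  is:1  ro:2  ex:3  wr:4
I2  is:2  ro:3  ex:9  wr:10
I3  is:11  ro:12  ex:18  wr:19  — struct: MUL busy until I2 writes@10
I4  is:20  ro:21  ex:27  wr:28  — struct: MUL busy until I3 writes@19
I5  is:21  ro:22  ex:23  wr:24
I6  is:22  ro:25  ex:27  wr:28  — RAW R3: wait I5 write@24
I7  is:29  ro:30  ex:36  wr:37  — struct: MUL busy until I4 writes@28

I4 = (20, 21, 27, 28)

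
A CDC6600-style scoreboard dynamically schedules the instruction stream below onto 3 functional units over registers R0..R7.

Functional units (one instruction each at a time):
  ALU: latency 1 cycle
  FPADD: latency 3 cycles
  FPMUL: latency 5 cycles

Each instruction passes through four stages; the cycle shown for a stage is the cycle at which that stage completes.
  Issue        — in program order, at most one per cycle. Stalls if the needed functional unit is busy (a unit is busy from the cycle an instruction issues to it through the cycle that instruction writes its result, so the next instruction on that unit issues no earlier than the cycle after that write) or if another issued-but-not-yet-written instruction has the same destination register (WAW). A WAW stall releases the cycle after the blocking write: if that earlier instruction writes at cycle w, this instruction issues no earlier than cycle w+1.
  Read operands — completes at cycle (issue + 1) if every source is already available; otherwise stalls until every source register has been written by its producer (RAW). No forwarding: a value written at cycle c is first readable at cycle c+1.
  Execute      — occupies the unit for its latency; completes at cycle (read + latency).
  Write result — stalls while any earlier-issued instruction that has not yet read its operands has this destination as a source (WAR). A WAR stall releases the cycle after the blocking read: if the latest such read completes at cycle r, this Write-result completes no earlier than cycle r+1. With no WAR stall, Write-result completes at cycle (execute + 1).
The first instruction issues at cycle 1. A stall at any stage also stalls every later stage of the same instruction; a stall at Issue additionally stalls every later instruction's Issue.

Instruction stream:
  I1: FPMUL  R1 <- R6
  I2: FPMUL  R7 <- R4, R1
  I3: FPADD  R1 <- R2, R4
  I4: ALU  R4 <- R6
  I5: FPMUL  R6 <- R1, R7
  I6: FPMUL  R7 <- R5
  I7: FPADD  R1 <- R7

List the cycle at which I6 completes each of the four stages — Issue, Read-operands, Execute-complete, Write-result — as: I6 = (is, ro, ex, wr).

  I1 | 1 | 2 | 7 | 8
  I2 | 9 | 10 | 15 | 16   struct: FPMUL busy until I1 writes@8
  I3 | 10 | 11 | 14 | 15
  I4 | 11 | 12 | 13 | 14
  I5 | 17 | 18 | 23 | 24   struct: FPMUL busy until I2 writes@16
  I6 | 25 | 26 | 31 | 32   struct: FPMUL busy until I5 writes@24
  I7 | 26 | 33 | 36 | 37   RAW R7: wait I6 write@32

I6 = (25, 26, 31, 32)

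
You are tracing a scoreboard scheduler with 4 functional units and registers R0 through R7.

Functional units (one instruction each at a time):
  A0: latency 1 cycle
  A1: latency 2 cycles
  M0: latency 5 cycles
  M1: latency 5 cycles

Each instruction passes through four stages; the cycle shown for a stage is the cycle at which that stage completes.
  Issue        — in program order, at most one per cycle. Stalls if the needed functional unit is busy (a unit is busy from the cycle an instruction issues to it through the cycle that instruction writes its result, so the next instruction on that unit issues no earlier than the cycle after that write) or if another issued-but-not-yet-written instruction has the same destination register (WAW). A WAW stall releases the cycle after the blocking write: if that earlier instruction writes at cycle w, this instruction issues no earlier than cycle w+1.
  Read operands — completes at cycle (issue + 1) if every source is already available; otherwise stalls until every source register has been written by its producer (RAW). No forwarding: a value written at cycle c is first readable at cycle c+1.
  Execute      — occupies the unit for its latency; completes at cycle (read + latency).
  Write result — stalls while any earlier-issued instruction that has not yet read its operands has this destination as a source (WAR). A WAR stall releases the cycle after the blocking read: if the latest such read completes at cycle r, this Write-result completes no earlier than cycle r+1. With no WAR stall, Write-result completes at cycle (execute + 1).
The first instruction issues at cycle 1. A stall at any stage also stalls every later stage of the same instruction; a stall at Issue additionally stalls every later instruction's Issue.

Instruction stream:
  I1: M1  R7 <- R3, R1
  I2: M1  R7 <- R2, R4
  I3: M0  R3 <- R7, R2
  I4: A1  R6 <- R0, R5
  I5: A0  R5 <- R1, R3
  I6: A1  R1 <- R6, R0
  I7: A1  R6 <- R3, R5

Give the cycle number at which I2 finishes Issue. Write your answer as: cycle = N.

cycle = 9

I1  is:1  ro:2  ex:7  wr:8
I2  is:9  ro:10  ex:15  wr:16  — struct: M1 busy until I1 writes@8
I3  is:10  ro:17  ex:22  wr:23  — RAW R7: wait I2 write@16
I4  is:11  ro:12  ex:14  wr:15
I5  is:12  ro:24  ex:25  wr:26  — RAW R3: wait I3 write@23
I6  is:16  ro:17  ex:19  wr:25  — struct: A1 busy until I4 writes@15, WAR R1: wait I5 read@24
I7  is:26  ro:27  ex:29  wr:30  — struct: A1 busy until I6 writes@25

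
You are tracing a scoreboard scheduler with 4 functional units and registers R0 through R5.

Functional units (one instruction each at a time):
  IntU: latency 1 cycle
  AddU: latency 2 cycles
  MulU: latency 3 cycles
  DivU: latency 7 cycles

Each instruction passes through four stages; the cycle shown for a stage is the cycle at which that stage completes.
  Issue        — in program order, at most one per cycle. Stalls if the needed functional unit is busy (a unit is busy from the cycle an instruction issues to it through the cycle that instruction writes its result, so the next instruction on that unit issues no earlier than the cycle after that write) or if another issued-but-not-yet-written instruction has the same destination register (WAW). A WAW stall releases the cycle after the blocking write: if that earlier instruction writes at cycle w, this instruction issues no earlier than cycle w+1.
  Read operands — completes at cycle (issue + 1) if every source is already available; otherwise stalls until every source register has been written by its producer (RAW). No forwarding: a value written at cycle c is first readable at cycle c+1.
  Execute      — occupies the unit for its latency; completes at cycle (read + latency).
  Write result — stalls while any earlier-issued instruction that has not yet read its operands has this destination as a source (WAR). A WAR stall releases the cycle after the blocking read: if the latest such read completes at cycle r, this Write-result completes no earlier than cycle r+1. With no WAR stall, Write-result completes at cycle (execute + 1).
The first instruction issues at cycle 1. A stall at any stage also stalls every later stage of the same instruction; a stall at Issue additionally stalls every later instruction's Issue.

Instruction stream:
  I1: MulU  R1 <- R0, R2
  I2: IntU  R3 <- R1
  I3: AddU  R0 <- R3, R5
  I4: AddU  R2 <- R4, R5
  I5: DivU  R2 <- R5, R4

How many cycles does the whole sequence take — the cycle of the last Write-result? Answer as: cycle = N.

cycle = 28

[I1] 1/2/5/6
[I2] 2/7/8/9  (RAW R1: wait I1 write@6)
[I3] 3/10/12/13  (RAW R3: wait I2 write@9)
[I4] 14/15/17/18  (struct: AddU busy until I3 writes@13)
[I5] 19/20/27/28  (WAW R2: wait I4 write@18)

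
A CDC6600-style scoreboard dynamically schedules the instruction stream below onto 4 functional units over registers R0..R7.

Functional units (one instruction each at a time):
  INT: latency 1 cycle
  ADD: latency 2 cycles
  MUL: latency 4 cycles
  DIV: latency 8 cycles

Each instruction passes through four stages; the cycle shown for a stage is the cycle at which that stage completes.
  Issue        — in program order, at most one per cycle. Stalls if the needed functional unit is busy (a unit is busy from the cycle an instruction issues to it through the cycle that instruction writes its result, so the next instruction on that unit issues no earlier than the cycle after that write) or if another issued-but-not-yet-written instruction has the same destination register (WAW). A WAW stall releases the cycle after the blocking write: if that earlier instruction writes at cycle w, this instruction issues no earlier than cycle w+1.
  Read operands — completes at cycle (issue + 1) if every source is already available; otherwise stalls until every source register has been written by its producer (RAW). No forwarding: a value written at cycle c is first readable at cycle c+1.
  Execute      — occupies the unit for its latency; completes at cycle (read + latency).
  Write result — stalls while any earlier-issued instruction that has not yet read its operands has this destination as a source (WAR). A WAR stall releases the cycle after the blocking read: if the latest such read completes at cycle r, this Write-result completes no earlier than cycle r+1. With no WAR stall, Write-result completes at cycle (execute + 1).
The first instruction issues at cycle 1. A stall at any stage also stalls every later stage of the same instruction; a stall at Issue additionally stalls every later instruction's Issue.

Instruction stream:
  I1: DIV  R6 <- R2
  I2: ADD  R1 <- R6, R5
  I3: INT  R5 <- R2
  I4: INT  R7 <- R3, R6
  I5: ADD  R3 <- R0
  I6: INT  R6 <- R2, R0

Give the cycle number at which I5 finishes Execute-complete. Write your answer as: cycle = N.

I1 -> (1, 2, 10, 11)
I2 -> (2, 12, 14, 15)  // RAW R6: wait I1 write@11
I3 -> (3, 4, 5, 13)  // WAR R5: wait I2 read@12
I4 -> (14, 15, 16, 17)  // struct: INT busy until I3 writes@13
I5 -> (16, 17, 19, 20)  // struct: ADD busy until I2 writes@15
I6 -> (18, 19, 20, 21)  // struct: INT busy until I4 writes@17

cycle = 19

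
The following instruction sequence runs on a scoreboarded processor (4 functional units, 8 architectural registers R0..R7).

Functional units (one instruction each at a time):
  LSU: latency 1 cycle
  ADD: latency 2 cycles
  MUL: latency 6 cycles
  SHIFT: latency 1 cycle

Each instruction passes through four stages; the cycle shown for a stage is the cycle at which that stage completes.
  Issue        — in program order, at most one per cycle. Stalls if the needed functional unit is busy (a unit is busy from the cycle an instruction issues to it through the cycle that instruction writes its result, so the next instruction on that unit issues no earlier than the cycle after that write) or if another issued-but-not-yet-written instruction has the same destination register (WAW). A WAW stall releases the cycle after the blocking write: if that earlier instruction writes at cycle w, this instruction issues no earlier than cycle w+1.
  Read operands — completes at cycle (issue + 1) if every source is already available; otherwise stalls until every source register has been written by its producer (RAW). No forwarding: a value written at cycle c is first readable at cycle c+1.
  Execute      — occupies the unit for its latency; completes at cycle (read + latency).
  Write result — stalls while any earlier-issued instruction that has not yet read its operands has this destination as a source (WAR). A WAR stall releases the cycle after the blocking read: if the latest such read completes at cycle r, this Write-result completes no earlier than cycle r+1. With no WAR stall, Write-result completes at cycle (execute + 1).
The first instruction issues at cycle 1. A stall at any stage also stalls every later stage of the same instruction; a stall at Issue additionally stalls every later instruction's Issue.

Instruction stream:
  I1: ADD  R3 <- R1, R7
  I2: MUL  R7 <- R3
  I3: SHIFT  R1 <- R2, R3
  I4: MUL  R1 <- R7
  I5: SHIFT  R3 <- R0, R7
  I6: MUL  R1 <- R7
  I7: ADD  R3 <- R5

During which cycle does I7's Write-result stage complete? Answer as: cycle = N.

cycle = 28

  I1 | 1 | 2 | 4 | 5
  I2 | 2 | 6 | 12 | 13   RAW R3: wait I1 write@5
  I3 | 3 | 6 | 7 | 8   RAW R3: wait I1 write@5
  I4 | 14 | 15 | 21 | 22   struct: MUL busy until I2 writes@13
  I5 | 15 | 16 | 17 | 18
  I6 | 23 | 24 | 30 | 31   struct: MUL busy until I4 writes@22
  I7 | 24 | 25 | 27 | 28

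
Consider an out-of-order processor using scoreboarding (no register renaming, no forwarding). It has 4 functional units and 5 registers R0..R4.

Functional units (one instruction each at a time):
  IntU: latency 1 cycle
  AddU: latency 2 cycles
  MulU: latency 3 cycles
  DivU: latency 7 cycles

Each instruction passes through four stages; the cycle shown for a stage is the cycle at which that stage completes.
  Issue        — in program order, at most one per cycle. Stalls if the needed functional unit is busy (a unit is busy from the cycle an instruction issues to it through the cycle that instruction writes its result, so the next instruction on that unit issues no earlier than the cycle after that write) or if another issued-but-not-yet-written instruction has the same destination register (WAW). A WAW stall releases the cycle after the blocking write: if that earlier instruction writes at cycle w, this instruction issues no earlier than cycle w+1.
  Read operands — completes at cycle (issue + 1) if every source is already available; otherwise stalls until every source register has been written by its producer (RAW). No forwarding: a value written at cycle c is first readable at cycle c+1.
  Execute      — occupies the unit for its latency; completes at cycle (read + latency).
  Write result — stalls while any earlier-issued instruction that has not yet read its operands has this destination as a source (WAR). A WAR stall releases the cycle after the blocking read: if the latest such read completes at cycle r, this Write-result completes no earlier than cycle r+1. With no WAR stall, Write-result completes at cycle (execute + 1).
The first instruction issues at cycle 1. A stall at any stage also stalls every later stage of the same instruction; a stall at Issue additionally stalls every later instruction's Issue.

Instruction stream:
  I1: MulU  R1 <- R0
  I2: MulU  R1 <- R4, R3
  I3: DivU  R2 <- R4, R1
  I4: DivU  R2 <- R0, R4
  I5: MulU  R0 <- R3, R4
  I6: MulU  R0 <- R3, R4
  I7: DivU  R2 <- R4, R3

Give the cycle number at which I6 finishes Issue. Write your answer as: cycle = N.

cycle = 29

c1: issue I1 (MulU)
c2: I1 read-ops
c5: I1 finished on MulU
c6: I1→R1
c7: issue I2 (MulU)
c8: I2 read-ops; issue I3 (DivU)
c11: I2 finished on MulU
c12: I2→R1
c13: I3 read-ops
c20: I3 finished on DivU
c21: I3→R2
c22: issue I4 (DivU)
c23: I4 read-ops; issue I5 (MulU)
c24: I5 read-ops
c27: I5 finished on MulU
c28: I5→R0
c29: issue I6 (MulU)
c30: I4 finished on DivU; I6 read-ops
c31: I4→R2
c32: issue I7 (DivU)
c33: I6 finished on MulU; I7 read-ops
c34: I6→R0
c40: I7 finished on DivU
c41: I7→R2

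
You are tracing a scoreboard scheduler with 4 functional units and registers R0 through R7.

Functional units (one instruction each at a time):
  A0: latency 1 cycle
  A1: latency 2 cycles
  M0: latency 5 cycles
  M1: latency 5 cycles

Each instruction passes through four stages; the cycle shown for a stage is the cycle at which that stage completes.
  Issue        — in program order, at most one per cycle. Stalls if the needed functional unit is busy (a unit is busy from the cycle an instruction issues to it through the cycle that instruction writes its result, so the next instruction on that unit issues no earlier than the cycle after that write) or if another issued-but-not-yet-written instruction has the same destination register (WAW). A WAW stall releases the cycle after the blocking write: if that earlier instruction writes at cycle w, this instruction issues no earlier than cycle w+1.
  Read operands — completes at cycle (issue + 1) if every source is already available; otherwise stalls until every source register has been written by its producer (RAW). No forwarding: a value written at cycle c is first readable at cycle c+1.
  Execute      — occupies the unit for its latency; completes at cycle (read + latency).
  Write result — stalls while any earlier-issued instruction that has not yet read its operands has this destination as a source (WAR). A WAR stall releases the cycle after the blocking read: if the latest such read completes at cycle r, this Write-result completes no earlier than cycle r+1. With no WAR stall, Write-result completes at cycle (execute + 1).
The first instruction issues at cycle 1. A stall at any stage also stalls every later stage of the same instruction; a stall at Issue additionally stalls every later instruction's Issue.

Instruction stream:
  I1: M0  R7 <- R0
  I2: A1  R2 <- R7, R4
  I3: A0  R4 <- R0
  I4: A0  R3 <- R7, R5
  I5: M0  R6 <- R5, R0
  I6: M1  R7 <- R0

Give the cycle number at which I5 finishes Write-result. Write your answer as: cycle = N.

c1: I1→M0
c2: I1 RO, I2→A1
c3: I3→A0
c4: I3 RO
c5: I3 EX
c7: I1 EX
c8: I1 WR R7
c9: I2 RO
c10: I3 WR R4
c11: I2 EX, I4→A0
c12: I2 WR R2, I4 RO, I5→M0
c13: I4 EX, I5 RO, I6→M1
c14: I4 WR R3, I6 RO
c18: I5 EX
c19: I5 WR R6, I6 EX
c20: I6 WR R7

cycle = 19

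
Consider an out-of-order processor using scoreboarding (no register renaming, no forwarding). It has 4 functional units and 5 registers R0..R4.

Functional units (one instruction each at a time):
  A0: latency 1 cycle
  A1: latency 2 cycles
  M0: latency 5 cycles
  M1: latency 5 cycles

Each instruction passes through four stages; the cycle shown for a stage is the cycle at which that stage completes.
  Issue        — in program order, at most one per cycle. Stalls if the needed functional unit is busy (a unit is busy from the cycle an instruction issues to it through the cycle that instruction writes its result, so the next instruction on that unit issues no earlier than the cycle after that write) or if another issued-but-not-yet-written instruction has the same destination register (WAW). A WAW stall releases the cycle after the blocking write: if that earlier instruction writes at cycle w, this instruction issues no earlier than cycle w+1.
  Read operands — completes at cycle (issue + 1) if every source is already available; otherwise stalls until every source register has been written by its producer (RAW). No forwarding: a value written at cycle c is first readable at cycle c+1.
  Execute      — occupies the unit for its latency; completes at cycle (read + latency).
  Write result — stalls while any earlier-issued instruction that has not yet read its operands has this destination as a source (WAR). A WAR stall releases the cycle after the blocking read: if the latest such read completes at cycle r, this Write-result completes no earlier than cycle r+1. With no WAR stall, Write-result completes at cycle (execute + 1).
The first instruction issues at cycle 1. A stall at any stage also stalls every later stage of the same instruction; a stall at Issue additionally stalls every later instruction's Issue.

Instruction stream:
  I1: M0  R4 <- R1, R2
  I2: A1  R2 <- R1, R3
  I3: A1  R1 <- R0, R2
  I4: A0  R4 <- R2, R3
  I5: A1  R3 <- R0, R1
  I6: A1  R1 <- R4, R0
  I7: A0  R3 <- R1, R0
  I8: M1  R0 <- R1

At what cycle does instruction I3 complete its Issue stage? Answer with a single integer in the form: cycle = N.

cycle = 7

c1: I1 dispatched to M0
c2: I1 operands ready | I2 dispatched to A1
c3: I2 operands ready
c5: I2 complete
c6: R2←I2
c7: I1 complete | I3 dispatched to A1
c8: R4←I1 | I3 operands ready
c9: I4 dispatched to A0
c10: I3 complete | I4 operands ready
c11: R1←I3 | I4 complete
c12: R4←I4 | I5 dispatched to A1
c13: I5 operands ready
c15: I5 complete
c16: R3←I5
c17: I6 dispatched to A1
c18: I6 operands ready | I7 dispatched to A0
c19: I8 dispatched to M1
c20: I6 complete
c21: R1←I6
c22: I7 operands ready | I8 operands ready
c23: I7 complete
c24: R3←I7
c27: I8 complete
c28: R0←I8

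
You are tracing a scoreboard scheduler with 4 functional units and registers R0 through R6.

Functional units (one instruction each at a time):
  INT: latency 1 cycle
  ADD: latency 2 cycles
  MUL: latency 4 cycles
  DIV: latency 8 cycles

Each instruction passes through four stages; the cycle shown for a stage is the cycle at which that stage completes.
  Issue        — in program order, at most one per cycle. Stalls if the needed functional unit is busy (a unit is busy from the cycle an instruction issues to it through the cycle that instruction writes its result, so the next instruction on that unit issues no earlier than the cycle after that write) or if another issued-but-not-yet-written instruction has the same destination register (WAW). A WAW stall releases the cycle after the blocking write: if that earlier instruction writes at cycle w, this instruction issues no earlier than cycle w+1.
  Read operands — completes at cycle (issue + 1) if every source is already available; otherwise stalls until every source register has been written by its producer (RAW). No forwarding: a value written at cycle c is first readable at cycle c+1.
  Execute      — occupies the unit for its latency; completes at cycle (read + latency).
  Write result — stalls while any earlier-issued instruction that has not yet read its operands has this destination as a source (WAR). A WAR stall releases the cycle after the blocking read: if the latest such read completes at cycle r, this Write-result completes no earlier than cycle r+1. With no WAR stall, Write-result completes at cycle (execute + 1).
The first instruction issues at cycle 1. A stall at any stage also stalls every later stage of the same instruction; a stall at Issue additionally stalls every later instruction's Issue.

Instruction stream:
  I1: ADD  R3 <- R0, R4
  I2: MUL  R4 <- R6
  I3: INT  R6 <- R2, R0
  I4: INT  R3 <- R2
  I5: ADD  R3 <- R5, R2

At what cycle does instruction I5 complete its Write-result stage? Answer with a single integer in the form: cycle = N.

cycle = 15

t=1  issue I1 (ADD)
t=2  I1 read-ops; issue I2 (MUL)
t=3  I2 read-ops; issue I3 (INT)
t=4  I1 finished on ADD; I3 read-ops
t=5  I1→R3; I3 finished on INT
t=6  I3→R6
t=7  I2 finished on MUL; issue I4 (INT)
t=8  I2→R4; I4 read-ops
t=9  I4 finished on INT
t=10  I4→R3
t=11  issue I5 (ADD)
t=12  I5 read-ops
t=14  I5 finished on ADD
t=15  I5→R3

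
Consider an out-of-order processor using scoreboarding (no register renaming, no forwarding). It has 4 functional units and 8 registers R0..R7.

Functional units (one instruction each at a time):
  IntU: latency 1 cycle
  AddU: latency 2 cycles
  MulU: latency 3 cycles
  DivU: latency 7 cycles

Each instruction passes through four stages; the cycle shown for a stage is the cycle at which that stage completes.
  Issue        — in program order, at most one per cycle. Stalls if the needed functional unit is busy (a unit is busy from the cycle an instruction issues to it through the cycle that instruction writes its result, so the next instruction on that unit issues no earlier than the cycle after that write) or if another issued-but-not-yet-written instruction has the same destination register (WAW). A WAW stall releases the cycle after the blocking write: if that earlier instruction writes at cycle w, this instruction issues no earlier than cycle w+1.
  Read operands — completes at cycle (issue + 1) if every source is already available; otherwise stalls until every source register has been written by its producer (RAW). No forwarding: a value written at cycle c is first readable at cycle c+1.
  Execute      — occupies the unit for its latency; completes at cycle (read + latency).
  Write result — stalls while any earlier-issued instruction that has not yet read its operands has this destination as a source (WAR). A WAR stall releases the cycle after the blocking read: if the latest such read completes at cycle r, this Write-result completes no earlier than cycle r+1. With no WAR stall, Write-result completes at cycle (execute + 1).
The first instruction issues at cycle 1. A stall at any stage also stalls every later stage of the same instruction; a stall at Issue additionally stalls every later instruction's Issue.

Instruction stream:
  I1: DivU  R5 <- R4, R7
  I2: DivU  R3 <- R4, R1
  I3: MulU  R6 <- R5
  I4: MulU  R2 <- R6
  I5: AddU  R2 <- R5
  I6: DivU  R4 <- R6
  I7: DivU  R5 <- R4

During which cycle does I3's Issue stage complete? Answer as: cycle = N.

cycle = 12

[I1] 1/2/9/10
[I2] 11/12/19/20  (struct: DivU busy until I1 writes@10)
[I3] 12/13/16/17
[I4] 18/19/22/23  (struct: MulU busy until I3 writes@17)
[I5] 24/25/27/28  (WAW R2: wait I4 write@23)
[I6] 25/26/33/34
[I7] 35/36/43/44  (struct: DivU busy until I6 writes@34)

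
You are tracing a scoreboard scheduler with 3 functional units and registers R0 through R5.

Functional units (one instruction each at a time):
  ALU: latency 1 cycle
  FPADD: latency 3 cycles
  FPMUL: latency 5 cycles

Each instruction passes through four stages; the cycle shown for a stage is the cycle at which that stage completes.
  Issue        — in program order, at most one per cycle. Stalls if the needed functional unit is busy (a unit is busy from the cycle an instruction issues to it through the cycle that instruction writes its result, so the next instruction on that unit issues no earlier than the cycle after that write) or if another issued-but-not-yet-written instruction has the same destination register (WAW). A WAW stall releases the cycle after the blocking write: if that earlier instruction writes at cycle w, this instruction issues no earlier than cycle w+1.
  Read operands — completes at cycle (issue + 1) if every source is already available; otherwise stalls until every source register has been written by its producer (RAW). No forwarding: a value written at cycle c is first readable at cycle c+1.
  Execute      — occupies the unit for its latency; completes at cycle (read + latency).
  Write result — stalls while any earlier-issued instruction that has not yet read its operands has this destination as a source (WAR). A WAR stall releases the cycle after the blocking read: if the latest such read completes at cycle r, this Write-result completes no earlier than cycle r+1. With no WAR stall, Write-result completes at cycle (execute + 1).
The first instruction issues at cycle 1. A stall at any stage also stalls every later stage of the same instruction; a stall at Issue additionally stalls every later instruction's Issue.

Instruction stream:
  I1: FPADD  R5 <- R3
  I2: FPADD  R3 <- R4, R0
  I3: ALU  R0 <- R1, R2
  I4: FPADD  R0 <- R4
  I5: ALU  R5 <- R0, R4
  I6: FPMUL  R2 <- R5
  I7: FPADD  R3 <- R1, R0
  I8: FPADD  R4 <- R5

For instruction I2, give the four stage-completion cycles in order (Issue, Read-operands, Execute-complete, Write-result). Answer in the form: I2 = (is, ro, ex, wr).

[I1] 1/2/5/6
[I2] 7/8/11/12  (struct: FPADD busy until I1 writes@6)
[I3] 8/9/10/11
[I4] 13/14/17/18  (struct: FPADD busy until I2 writes@12)
[I5] 14/19/20/21  (RAW R0: wait I4 write@18)
[I6] 15/22/27/28  (RAW R5: wait I5 write@21)
[I7] 19/20/23/24  (struct: FPADD busy until I4 writes@18)
[I8] 25/26/29/30  (struct: FPADD busy until I7 writes@24)

I2 = (7, 8, 11, 12)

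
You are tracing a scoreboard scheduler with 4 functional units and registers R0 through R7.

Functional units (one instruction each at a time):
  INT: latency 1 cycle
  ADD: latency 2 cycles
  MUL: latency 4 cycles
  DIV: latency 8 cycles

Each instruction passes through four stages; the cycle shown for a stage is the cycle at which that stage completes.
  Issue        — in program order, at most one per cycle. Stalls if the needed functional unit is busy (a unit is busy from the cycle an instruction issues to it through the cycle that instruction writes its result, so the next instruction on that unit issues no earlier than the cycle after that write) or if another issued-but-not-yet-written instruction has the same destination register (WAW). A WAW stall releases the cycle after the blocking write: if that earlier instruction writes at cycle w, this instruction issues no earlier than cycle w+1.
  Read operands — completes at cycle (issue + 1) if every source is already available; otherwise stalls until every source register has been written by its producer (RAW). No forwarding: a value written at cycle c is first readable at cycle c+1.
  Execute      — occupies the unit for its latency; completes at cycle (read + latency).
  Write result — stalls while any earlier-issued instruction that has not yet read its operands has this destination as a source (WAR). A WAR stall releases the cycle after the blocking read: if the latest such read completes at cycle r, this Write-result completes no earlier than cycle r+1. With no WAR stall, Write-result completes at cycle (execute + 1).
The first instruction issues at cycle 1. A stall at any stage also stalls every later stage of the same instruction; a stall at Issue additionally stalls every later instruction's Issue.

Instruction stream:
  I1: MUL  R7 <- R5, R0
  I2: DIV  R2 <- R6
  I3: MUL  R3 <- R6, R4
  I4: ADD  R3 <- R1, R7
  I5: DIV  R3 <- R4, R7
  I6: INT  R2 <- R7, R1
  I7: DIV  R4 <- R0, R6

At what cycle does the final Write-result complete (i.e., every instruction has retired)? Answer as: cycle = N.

cycle = 41

c1: I1 issues→MUL
c2: I1 reads | I2 issues→DIV
c3: I2 reads
c6: I1 exec-done
c7: I1 writes R7
c8: I3 issues→MUL
c9: I3 reads
c11: I2 exec-done
c12: I2 writes R2
c13: I3 exec-done
c14: I3 writes R3
c15: I4 issues→ADD
c16: I4 reads
c18: I4 exec-done
c19: I4 writes R3
c20: I5 issues→DIV
c21: I5 reads | I6 issues→INT
c22: I6 reads
c23: I6 exec-done
c24: I6 writes R2
c29: I5 exec-done
c30: I5 writes R3
c31: I7 issues→DIV
c32: I7 reads
c40: I7 exec-done
c41: I7 writes R4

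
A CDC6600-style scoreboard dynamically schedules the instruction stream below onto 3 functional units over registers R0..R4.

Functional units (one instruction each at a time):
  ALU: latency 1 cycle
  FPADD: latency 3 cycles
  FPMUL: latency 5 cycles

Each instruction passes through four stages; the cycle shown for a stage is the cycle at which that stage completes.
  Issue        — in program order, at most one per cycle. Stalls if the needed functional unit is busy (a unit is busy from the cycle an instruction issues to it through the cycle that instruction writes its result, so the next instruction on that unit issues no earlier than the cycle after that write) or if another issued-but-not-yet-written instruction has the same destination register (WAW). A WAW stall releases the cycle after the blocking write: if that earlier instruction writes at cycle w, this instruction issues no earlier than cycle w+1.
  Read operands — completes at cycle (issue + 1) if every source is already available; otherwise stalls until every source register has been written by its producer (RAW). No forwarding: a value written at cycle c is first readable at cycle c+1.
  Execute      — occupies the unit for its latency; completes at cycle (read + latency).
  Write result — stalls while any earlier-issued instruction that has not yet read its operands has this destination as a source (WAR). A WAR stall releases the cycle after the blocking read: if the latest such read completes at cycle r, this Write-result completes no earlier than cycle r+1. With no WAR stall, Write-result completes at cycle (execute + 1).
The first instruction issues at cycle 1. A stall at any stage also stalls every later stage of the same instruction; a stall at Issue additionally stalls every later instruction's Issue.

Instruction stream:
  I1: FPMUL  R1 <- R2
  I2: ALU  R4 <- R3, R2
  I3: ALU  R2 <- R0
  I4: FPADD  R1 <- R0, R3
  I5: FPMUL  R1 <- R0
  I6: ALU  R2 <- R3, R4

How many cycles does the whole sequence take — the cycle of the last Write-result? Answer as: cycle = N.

cycle = 22

[I1] 1/2/7/8
[I2] 2/3/4/5
[I3] 6/7/8/9  (struct: ALU busy until I2 writes@5)
[I4] 9/10/13/14  (WAW R1: wait I1 write@8)
[I5] 15/16/21/22  (WAW R1: wait I4 write@14)
[I6] 16/17/18/19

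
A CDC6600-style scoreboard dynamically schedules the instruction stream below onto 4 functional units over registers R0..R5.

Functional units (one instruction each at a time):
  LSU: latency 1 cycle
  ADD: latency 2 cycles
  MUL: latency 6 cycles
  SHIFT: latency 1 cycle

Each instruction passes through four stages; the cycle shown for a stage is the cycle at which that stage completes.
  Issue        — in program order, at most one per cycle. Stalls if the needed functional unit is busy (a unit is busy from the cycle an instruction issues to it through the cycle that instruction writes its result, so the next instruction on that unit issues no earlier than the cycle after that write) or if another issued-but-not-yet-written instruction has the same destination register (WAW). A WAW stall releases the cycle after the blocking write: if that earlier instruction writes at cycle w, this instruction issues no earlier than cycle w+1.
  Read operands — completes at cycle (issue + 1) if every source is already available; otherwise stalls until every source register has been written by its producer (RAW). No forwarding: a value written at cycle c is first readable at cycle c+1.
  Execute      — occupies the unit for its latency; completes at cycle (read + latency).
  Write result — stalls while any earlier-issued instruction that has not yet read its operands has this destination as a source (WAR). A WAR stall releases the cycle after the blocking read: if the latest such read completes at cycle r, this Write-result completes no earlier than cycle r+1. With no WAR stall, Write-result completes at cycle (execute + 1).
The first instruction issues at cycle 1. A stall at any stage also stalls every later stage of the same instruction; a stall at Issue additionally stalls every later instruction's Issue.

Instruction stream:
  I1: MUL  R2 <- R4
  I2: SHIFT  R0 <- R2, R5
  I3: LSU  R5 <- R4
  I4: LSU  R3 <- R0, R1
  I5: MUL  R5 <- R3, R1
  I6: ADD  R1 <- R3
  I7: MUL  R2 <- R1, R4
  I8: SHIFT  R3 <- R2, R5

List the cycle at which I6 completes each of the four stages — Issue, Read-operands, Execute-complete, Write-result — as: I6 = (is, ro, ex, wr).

I6 = (14, 16, 18, 19)

I1  is:1  ro:2  ex:8  wr:9
I2  is:2  ro:10  ex:11  wr:12  — RAW R2: wait I1 write@9
I3  is:3  ro:4  ex:5  wr:11  — WAR R5: wait I2 read@10
I4  is:12  ro:13  ex:14  wr:15  — struct: LSU busy until I3 writes@11
I5  is:13  ro:16  ex:22  wr:23  — RAW R3: wait I4 write@15
I6  is:14  ro:16  ex:18  wr:19  — RAW R3: wait I4 write@15
I7  is:24  ro:25  ex:31  wr:32  — struct: MUL busy until I5 writes@23
I8  is:25  ro:33  ex:34  wr:35  — RAW R2: wait I7 write@32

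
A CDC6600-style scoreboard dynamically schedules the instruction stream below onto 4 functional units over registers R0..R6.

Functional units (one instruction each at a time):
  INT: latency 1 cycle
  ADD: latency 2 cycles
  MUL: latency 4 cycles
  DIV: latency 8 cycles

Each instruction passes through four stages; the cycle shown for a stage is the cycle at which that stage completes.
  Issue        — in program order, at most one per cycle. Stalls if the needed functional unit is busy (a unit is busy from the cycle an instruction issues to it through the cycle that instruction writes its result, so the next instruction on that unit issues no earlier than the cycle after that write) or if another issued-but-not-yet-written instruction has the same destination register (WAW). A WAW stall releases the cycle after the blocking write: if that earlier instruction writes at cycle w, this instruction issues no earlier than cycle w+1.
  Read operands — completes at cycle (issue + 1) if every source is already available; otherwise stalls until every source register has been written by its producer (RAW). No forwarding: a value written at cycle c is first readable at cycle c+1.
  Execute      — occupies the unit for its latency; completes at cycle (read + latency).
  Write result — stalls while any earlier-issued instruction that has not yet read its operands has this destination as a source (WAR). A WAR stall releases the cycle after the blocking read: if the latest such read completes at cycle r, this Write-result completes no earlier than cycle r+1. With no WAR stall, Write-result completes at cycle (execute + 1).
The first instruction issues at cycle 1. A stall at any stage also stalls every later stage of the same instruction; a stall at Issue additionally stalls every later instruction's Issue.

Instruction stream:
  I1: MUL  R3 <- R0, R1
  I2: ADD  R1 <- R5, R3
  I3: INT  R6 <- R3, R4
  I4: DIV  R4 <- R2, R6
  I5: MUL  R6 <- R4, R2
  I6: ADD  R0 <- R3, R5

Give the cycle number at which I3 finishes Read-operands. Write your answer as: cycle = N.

[1] issue I1 (MUL)
[2] I1 read-ops, issue I2 (ADD)
[3] issue I3 (INT)
[4] issue I4 (DIV)
[6] I1 finished on MUL
[7] I1→R3
[8] I2 read-ops, I3 read-ops
[9] I3 finished on INT
[10] I2 finished on ADD, I3→R6
[11] I2→R1, I4 read-ops, issue I5 (MUL)
[12] issue I6 (ADD)
[13] I6 read-ops
[15] I6 finished on ADD
[16] I6→R0
[19] I4 finished on DIV
[20] I4→R4
[21] I5 read-ops
[25] I5 finished on MUL
[26] I5→R6

cycle = 8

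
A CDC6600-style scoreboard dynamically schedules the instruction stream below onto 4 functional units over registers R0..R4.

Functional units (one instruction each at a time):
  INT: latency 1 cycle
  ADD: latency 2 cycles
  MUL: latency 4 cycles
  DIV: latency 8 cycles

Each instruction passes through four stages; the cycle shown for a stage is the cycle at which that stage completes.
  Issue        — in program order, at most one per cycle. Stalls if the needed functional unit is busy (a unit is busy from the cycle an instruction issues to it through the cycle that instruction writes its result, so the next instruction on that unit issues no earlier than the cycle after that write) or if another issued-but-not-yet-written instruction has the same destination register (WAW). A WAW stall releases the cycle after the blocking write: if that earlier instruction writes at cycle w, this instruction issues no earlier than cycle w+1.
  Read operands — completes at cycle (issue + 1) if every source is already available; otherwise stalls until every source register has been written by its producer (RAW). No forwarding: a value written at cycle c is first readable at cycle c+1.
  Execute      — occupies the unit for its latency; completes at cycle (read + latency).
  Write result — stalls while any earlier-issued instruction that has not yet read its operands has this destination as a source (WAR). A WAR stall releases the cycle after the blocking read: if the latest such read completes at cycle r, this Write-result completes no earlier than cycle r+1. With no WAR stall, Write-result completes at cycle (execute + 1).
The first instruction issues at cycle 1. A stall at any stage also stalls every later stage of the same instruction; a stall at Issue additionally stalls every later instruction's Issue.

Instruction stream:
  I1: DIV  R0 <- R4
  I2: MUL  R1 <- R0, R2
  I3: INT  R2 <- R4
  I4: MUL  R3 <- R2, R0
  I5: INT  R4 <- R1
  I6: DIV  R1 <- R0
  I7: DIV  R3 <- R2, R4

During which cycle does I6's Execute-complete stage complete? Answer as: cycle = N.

I1  is:1  ro:2  ex:10  wr:11
I2  is:2  ro:12  ex:16  wr:17  — RAW R0: wait I1 write@11
I3  is:3  ro:4  ex:5  wr:13  — WAR R2: wait I2 read@12
I4  is:18  ro:19  ex:23  wr:24  — struct: MUL busy until I2 writes@17
I5  is:19  ro:20  ex:21  wr:22
I6  is:20  ro:21  ex:29  wr:30
I7  is:31  ro:32  ex:40  wr:41  — struct: DIV busy until I6 writes@30

cycle = 29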